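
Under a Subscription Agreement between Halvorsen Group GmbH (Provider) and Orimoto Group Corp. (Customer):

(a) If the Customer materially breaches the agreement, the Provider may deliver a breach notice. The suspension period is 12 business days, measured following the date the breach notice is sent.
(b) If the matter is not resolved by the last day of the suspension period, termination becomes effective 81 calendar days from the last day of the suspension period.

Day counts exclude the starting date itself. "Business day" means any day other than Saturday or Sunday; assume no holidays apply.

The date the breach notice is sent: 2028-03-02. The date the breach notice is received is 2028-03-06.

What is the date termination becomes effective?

The last day of the suspension period: 12 business days after Thursday, 2028-03-02, skipping weekends — Mar 3, Mar 6, Mar 7, Mar 8, …, Mar 16, Mar 17, Mar 20 — lands on Monday, 2028-03-20.
The date termination becomes effective: 81 calendar days after 2028-03-20 is 2028-06-09.

2028-06-09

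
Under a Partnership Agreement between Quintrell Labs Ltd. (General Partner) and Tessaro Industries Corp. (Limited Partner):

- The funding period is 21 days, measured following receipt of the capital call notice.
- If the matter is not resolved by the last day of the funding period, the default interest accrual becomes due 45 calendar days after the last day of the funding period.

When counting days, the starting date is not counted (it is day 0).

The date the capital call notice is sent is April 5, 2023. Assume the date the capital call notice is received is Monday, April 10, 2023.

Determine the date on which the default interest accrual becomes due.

June 15, 2023

The last day of the funding period: 21 calendar days after April 10, 2023 is May 1, 2023.
The date on which the default interest accrual becomes due: 45 calendar days after May 1, 2023 is June 15, 2023.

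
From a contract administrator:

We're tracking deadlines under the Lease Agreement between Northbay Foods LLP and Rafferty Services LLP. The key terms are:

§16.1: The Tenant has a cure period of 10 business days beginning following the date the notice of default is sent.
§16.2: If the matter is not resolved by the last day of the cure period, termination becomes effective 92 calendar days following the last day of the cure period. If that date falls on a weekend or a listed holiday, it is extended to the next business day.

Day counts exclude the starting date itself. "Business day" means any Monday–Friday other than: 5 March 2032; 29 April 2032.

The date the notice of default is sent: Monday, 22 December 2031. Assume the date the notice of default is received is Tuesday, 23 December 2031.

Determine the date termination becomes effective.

The last day of the cure period: counting 10 business days from Monday, 22 December 2031 (Dec 23, Dec 24, Dec 25, Dec 26, Dec 29, Dec 30, Dec 31, Jan 1, Jan 2, Jan 5, skipping weekends) reaches Monday, 5 January 2032.
The date termination becomes effective: 5 January 2032 + 92 days = 6 April 2032. 6 April 2032 is a Tuesday and is not a listed holiday, so no roll-forward applies.

6 April 2032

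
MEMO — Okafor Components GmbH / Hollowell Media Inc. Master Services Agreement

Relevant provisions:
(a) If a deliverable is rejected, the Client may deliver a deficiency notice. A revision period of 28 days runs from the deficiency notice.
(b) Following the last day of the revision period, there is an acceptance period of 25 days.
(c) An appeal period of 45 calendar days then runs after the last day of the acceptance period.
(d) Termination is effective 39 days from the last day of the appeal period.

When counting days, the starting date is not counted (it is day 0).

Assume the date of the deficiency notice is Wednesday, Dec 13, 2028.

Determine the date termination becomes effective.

Apr 29, 2029

The last day of the revision period: Dec 13, 2028 + 28 days = Jan 10, 2029.
The last day of the acceptance period: 25 calendar days after Jan 10, 2029 is Feb 4, 2029.
The last day of the appeal period: 45 calendar days after Feb 4, 2029 is Mar 21, 2029.
The date termination becomes effective: 39 calendar days after Mar 21, 2029 is Apr 29, 2029.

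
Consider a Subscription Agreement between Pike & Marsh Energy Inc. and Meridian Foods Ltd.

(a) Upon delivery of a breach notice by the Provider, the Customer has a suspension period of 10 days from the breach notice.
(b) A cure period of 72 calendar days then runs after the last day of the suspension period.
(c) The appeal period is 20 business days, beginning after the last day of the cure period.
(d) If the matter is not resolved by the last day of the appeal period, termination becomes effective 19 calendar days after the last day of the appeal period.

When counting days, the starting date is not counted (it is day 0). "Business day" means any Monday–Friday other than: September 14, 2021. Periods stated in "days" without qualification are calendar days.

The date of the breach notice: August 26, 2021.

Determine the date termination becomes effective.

The last day of the suspension period: August 26, 2021 + 10 days = September 5, 2021.
Adding 72 calendar days to September 5, 2021 gives November 16, 2021, which is the last day of the cure period.
From Tuesday, November 16, 2021, 20 business days (Nov 17, Nov 18, Nov 19, Nov 22, …, Dec 10, Dec 13, Dec 14, skipping weekends) brings us to Tuesday, December 14, 2021, which is the last day of the appeal period.
The date termination becomes effective: 19 calendar days after December 14, 2021 is January 2, 2022.

January 2, 2022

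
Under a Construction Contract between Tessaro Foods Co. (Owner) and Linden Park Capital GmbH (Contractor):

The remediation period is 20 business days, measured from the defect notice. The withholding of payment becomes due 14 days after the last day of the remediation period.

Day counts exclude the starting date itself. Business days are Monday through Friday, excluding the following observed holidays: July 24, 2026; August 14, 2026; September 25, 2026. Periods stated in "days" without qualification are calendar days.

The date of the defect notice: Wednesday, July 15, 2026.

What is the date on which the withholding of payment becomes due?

August 27, 2026

From Wednesday, July 15, 2026, 20 business days (Jul 16, Jul 17, Jul 20, Jul 21, …, Aug 11, Aug 12, Aug 13, skipping weekends and the listed holiday on Jul 24) brings us to Thursday, August 13, 2026, which is the last day of the remediation period.
The date on which the withholding of payment becomes due: August 13, 2026 + 14 days = August 27, 2026.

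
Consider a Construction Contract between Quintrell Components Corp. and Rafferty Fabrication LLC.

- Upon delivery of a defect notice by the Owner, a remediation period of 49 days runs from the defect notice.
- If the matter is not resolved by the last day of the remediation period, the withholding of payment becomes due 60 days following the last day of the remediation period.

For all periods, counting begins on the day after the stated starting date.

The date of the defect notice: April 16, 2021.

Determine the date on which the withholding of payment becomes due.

The last day of the remediation period: April 16, 2021 + 49 days = June 4, 2021.
Adding 60 calendar days to June 4, 2021 gives August 3, 2021, which is the date on which the withholding of payment becomes due.

August 3, 2021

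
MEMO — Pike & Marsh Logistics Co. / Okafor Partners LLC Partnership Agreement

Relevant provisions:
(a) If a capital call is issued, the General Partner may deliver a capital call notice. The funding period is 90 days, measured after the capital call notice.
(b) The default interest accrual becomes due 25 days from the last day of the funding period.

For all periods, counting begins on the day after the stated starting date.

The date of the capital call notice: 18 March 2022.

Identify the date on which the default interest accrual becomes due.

11 July 2022

Adding 90 calendar days to 18 March 2022 gives 16 June 2022, which is the last day of the funding period.
The date on which the default interest accrual becomes due: 25 calendar days after 16 June 2022 is 11 July 2022.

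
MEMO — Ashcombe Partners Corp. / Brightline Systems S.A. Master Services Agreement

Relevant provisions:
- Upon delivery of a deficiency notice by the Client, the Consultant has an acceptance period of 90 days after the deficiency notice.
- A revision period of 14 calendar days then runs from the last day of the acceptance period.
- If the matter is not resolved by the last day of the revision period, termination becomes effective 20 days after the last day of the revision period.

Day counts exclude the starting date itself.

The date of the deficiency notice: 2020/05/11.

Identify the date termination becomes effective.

The last day of the acceptance period: 90 calendar days after 2020/05/11 is 2020/08/09.
Adding 14 calendar days to 2020/08/09 gives 2020/08/23, which is the last day of the revision period.
Adding 20 calendar days to 2020/08/23 gives 2020/09/12, which is the date termination becomes effective.

2020/09/12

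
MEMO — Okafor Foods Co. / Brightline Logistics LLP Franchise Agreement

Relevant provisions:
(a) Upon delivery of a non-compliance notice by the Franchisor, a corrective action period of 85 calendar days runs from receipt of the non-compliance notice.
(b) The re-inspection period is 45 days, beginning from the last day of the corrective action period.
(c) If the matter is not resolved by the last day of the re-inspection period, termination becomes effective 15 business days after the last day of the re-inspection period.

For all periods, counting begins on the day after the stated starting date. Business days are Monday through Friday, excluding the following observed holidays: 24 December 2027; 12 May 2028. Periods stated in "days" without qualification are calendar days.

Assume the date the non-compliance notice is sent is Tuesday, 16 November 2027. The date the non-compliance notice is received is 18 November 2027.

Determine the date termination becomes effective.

The last day of the corrective action period: 85 calendar days after 18 November 2027 is 11 February 2028.
The last day of the re-inspection period: 45 calendar days after 11 February 2028 is 27 March 2028.
From Monday, 27 March 2028, 15 business days (Mar 28, Mar 29, Mar 30, Mar 31, …, Apr 13, Apr 14, Apr 17, skipping weekends) brings us to Monday, 17 April 2028, which is the date termination becomes effective.

17 April 2028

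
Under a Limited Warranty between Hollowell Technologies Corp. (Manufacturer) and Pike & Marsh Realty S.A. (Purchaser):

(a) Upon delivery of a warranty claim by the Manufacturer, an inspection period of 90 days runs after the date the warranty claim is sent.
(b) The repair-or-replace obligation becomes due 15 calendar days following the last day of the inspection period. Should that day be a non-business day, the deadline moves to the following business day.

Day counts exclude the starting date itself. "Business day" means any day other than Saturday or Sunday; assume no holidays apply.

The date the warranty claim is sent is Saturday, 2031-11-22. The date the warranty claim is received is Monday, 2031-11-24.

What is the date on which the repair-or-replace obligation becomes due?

The last day of the inspection period: 2031-11-22 + 90 days = 2032-02-20.
The date on which the repair-or-replace obligation becomes due: 2032-02-20 + 15 days = 2032-03-06. That falls on a Saturday, so it rolls to the next business day, Monday, 2032-03-08.

2032-03-08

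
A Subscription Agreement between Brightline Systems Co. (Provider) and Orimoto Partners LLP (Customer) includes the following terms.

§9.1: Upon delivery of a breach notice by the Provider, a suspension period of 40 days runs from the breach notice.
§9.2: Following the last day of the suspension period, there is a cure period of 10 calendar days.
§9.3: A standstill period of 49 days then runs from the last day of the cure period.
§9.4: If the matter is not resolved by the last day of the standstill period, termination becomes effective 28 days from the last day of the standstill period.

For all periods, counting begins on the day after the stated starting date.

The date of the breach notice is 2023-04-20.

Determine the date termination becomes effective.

2023-08-25

Adding 40 calendar days to 2023-04-20 gives 2023-05-30, which is the last day of the suspension period.
The last day of the cure period: 2023-05-30 + 10 days = 2023-06-09.
Adding 49 calendar days to 2023-06-09 gives 2023-07-28, which is the last day of the standstill period.
Adding 28 calendar days to 2023-07-28 gives 2023-08-25, which is the date termination becomes effective.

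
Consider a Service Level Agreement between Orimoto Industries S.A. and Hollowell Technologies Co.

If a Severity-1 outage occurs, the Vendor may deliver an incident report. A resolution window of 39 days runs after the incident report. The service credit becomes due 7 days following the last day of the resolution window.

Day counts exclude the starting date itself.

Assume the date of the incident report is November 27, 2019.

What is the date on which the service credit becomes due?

January 12, 2020

The last day of the resolution window: November 27, 2019 + 39 days = January 5, 2020.
Adding 7 calendar days to January 5, 2020 gives January 12, 2020, which is the date on which the service credit becomes due.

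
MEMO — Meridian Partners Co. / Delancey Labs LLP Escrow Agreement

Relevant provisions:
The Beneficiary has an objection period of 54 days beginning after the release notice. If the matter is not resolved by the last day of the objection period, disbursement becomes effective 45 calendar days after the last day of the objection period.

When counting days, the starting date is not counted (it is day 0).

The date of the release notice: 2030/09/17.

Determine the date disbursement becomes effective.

2030/12/25

The last day of the objection period: 54 calendar days after 2030/09/17 is 2030/11/10.
The date disbursement becomes effective: 45 calendar days after 2030/11/10 is 2030/12/25.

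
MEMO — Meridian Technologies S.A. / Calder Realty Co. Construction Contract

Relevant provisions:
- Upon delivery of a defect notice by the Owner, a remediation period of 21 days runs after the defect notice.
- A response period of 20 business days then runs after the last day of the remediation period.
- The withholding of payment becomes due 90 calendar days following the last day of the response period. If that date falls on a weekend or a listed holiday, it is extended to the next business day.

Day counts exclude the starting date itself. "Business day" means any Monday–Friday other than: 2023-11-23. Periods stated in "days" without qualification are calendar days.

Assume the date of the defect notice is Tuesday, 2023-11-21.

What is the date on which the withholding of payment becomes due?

2024-04-08

Adding 21 calendar days to 2023-11-21 gives 2023-12-12, which is the last day of the remediation period.
From Tuesday, 2023-12-12, 20 business days (Dec 13, Dec 14, Dec 15, Dec 18, …, Jan 5, Jan 8, Jan 9, skipping weekends) brings us to Tuesday, 2024-01-09, which is the last day of the response period.
Adding 90 calendar days to 2024-01-09 gives 2024-04-08, which is the date on which the withholding of payment becomes due. 2024-04-08 is a Monday and is not a listed holiday, so no roll-forward applies.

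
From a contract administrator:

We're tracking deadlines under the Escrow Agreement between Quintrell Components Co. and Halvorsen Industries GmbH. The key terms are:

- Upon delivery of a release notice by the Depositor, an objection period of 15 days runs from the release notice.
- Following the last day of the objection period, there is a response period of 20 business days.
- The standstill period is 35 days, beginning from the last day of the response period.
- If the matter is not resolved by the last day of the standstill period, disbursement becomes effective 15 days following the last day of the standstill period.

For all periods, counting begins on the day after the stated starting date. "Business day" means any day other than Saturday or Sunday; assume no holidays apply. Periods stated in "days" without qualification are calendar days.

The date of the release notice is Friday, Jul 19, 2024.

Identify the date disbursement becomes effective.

Oct 19, 2024

Adding 15 calendar days to Jul 19, 2024 gives Aug 3, 2024, which is the last day of the objection period.
The last day of the response period: counting 20 business days from Saturday, Aug 3, 2024 (Aug 5, Aug 6, Aug 7, Aug 8, …, Aug 28, Aug 29, Aug 30, skipping weekends) reaches Friday, Aug 30, 2024.
The last day of the standstill period: Aug 30, 2024 + 35 days = Oct 4, 2024.
The date disbursement becomes effective: 15 calendar days after Oct 4, 2024 is Oct 19, 2024.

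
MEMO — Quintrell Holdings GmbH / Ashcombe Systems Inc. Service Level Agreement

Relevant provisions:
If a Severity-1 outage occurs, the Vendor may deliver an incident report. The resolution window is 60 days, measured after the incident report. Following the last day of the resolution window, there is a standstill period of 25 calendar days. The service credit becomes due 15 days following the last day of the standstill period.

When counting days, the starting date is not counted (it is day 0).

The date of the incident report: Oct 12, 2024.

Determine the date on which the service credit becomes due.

Jan 20, 2025

The last day of the resolution window: Oct 12, 2024 + 60 days = Dec 11, 2024.
Adding 25 calendar days to Dec 11, 2024 gives Jan 5, 2025, which is the last day of the standstill period.
The date on which the service credit becomes due: Jan 5, 2025 + 15 days = Jan 20, 2025.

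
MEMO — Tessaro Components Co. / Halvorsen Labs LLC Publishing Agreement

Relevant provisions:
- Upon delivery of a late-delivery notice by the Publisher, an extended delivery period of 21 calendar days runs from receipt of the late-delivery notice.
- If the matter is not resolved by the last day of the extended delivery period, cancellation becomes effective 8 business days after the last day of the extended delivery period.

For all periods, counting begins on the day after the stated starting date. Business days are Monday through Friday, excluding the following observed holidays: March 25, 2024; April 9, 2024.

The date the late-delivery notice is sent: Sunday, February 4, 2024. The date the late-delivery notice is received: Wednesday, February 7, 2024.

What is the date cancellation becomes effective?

March 11, 2024

Adding 21 calendar days to February 7, 2024 gives February 28, 2024, which is the last day of the extended delivery period.
From Wednesday, February 28, 2024, 8 business days (Feb 29, Mar 1, Mar 4, Mar 5, Mar 6, Mar 7, Mar 8, Mar 11, skipping weekends) brings us to Monday, March 11, 2024, which is the date cancellation becomes effective.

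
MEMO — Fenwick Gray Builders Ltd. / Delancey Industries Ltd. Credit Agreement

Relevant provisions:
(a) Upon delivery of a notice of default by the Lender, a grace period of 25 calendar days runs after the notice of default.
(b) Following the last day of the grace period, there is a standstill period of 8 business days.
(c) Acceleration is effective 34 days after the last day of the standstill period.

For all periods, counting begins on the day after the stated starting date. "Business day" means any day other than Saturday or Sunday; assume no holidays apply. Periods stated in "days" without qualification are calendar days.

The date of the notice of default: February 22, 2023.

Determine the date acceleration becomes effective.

Adding 25 calendar days to February 22, 2023 gives March 19, 2023, which is the last day of the grace period.
The last day of the standstill period: 8 business days after Sunday, March 19, 2023, skipping weekends — Mar 20, Mar 21, Mar 22, Mar 23, Mar 24, Mar 27, Mar 28, Mar 29 — lands on Wednesday, March 29, 2023.
Adding 34 calendar days to March 29, 2023 gives May 2, 2023, which is the date acceleration becomes effective.

May 2, 2023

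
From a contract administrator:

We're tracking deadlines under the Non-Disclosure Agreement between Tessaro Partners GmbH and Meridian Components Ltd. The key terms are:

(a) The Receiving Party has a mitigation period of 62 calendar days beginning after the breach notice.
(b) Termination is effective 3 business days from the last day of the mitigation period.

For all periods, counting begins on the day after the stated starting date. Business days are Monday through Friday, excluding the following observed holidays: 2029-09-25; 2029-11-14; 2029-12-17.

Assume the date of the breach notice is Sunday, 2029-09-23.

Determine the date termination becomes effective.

2029-11-28

Adding 62 calendar days to 2029-09-23 gives 2029-11-24, which is the last day of the mitigation period.
From Saturday, 2029-11-24, 3 business days (Nov 26, Nov 27, Nov 28, skipping weekends) brings us to Wednesday, 2029-11-28, which is the date termination becomes effective.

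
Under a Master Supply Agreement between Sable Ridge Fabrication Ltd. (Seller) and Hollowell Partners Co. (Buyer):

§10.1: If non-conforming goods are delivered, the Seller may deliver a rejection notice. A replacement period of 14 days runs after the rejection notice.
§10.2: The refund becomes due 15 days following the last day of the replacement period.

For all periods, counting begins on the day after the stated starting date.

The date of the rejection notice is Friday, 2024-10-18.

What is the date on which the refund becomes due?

2024-11-16

The last day of the replacement period: 14 calendar days after 2024-10-18 is 2024-11-01.
The date on which the refund becomes due: 15 calendar days after 2024-11-01 is 2024-11-16.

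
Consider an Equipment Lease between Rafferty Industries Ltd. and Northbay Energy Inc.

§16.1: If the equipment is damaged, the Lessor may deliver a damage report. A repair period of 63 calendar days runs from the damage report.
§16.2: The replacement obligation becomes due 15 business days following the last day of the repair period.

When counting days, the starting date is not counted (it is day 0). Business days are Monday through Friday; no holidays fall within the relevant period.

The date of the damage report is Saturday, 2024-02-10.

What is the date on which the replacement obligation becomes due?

The last day of the repair period: 63 calendar days after 2024-02-10 is 2024-04-13.
The date on which the replacement obligation becomes due: counting 15 business days from Saturday, 2024-04-13 (Apr 15, Apr 16, Apr 17, Apr 18, …, May 1, May 2, May 3, skipping weekends) reaches Friday, 2024-05-03.

2024-05-03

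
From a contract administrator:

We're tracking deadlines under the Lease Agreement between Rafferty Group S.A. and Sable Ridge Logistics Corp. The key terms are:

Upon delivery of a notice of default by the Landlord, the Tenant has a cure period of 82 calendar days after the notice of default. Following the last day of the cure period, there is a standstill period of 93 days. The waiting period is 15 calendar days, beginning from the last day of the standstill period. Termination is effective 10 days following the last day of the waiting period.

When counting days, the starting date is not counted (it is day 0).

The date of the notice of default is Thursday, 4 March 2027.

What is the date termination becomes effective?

20 September 2027

Adding 82 calendar days to 4 March 2027 gives 25 May 2027, which is the last day of the cure period.
The last day of the standstill period: 25 May 2027 + 93 days = 26 August 2027.
The last day of the waiting period: 15 calendar days after 26 August 2027 is 10 September 2027.
The date termination becomes effective: 10 calendar days after 10 September 2027 is 20 September 2027.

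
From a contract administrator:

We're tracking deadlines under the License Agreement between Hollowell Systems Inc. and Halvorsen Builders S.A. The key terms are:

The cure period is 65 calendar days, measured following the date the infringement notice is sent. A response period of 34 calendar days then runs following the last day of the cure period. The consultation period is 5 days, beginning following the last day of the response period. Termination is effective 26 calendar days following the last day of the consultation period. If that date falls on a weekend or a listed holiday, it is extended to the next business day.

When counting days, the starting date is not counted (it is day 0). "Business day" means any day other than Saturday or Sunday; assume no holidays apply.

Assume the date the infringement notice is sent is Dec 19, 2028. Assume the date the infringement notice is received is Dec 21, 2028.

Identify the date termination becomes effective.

Apr 30, 2029

The last day of the cure period: 65 calendar days after Dec 19, 2028 is Feb 22, 2029.
The last day of the response period: 34 calendar days after Feb 22, 2029 is Mar 28, 2029.
The last day of the consultation period: Mar 28, 2029 + 5 days = Apr 2, 2029.
Adding 26 calendar days to Apr 2, 2029 gives Apr 28, 2029, which is the date termination becomes effective. That falls on a Saturday, so it rolls to the next business day, Monday, Apr 30, 2029.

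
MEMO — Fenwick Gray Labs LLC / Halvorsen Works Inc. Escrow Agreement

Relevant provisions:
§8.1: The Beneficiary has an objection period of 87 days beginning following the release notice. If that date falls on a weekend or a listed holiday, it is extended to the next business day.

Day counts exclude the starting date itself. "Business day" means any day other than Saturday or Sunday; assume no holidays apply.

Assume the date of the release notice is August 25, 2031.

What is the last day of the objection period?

The last day of the objection period: August 25, 2031 + 87 days = November 20, 2031. November 20, 2031 is a Thursday, so no roll-forward applies.

November 20, 2031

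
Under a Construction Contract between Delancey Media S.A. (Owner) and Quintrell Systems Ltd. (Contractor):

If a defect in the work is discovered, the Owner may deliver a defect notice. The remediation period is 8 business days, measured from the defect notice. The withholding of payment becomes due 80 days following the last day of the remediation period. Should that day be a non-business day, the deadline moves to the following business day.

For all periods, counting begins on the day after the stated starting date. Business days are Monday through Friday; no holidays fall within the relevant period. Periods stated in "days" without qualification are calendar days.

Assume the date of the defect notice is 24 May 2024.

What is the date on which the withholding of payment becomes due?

26 August 2024

The last day of the remediation period: counting 8 business days from Friday, 24 May 2024 (May 27, May 28, May 29, May 30, May 31, Jun 3, Jun 4, Jun 5, skipping weekends) reaches Wednesday, 5 June 2024.
Adding 80 calendar days to 5 June 2024 gives 24 August 2024, which is the date on which the withholding of payment becomes due. That falls on a Saturday, so it rolls to the next business day, Monday, 26 August 2024.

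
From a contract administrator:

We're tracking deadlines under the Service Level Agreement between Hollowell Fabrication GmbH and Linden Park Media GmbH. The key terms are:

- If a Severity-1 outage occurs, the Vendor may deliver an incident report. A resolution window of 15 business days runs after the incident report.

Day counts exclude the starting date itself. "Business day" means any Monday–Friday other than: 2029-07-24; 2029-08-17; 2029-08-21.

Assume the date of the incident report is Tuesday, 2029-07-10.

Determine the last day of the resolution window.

2029-08-01

The last day of the resolution window: 15 business days after Tuesday, 2029-07-10, skipping weekends and the listed holiday on Jul 24 — Jul 11, Jul 12, Jul 13, Jul 16, …, Jul 30, Jul 31, Aug 1 — lands on Wednesday, 2029-08-01.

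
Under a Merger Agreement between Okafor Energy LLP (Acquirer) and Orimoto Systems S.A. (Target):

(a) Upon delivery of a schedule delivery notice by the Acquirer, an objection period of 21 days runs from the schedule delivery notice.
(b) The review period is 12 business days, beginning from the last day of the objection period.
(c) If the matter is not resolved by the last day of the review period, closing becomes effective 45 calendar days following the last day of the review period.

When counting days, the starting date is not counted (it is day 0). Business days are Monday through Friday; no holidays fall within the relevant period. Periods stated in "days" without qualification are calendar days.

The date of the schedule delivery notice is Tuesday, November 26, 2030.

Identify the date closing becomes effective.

February 16, 2031

The last day of the objection period: November 26, 2030 + 21 days = December 17, 2030.
The last day of the review period: 12 business days after Tuesday, December 17, 2030, skipping weekends — Dec 18, Dec 19, Dec 20, Dec 23, …, Dec 31, Jan 1, Jan 2 — lands on Thursday, January 2, 2031.
The date closing becomes effective: January 2, 2031 + 45 days = February 16, 2031.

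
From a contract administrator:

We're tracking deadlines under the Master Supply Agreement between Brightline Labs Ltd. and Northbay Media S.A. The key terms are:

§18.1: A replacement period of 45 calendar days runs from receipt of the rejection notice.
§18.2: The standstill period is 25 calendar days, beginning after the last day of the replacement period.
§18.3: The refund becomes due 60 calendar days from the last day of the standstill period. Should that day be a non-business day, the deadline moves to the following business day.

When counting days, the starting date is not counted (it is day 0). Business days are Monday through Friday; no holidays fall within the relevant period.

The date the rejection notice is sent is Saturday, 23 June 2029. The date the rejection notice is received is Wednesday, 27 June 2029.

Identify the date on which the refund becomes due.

The last day of the replacement period: 45 calendar days after 27 June 2029 is 11 August 2029.
The last day of the standstill period: 25 calendar days after 11 August 2029 is 5 September 2029.
The date on which the refund becomes due: 5 September 2029 + 60 days = 4 November 2029. That falls on a Sunday, so it rolls to the next business day, Monday, 5 November 2029.

5 November 2029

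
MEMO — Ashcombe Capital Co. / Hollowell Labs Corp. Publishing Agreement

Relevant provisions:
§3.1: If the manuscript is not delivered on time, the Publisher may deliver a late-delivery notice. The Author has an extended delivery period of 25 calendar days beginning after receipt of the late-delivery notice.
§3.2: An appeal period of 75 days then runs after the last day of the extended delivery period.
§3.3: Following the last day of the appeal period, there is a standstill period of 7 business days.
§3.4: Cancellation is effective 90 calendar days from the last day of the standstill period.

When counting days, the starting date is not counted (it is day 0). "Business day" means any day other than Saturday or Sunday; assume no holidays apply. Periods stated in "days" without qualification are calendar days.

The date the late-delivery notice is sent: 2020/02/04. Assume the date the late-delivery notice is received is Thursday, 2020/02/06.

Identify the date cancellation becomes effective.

2020/08/24

Adding 25 calendar days to 2020/02/06 gives 2020/03/02, which is the last day of the extended delivery period.
The last day of the appeal period: 2020/03/02 + 75 days = 2020/05/16.
The last day of the standstill period: counting 7 business days from Saturday, 2020/05/16 (May 18, May 19, May 20, May 21, May 22, May 25, May 26, skipping weekends) reaches Tuesday, 2020/05/26.
Adding 90 calendar days to 2020/05/26 gives 2020/08/24, which is the date cancellation becomes effective.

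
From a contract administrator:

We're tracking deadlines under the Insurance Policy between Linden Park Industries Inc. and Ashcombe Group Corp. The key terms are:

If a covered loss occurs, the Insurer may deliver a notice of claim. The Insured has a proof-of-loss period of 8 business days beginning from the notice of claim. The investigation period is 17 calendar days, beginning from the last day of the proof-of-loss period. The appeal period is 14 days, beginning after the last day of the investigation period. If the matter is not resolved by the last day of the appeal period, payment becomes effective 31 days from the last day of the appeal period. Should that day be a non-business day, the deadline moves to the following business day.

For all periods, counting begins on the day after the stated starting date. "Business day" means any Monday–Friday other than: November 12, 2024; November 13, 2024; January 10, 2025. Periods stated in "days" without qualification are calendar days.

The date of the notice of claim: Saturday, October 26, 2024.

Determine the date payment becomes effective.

The last day of the proof-of-loss period: 8 business days after Saturday, October 26, 2024, skipping weekends — Oct 28, Oct 29, Oct 30, Oct 31, Nov 1, Nov 4, Nov 5, Nov 6 — lands on Wednesday, November 6, 2024.
The last day of the investigation period: November 6, 2024 + 17 days = November 23, 2024.
The last day of the appeal period: November 23, 2024 + 14 days = December 7, 2024.
The date payment becomes effective: 31 calendar days after December 7, 2024 is January 7, 2025. January 7, 2025 is a Tuesday and is not a listed holiday, so no roll-forward applies.

January 7, 2025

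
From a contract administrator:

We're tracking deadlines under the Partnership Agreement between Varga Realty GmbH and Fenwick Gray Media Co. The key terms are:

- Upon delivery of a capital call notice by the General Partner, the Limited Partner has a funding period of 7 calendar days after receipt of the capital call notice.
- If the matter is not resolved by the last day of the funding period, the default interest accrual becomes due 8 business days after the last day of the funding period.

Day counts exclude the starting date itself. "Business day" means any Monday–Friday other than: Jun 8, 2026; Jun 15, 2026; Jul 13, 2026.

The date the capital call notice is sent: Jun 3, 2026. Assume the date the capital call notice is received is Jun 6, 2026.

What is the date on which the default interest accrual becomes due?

Adding 7 calendar days to Jun 6, 2026 gives Jun 13, 2026, which is the last day of the funding period.
The date on which the default interest accrual becomes due: 8 business days after Saturday, Jun 13, 2026, skipping weekends and the listed holiday on Jun 15 — Jun 16, Jun 17, Jun 18, Jun 19, Jun 22, Jun 23, Jun 24, Jun 25 — lands on Thursday, Jun 25, 2026.

Jun 25, 2026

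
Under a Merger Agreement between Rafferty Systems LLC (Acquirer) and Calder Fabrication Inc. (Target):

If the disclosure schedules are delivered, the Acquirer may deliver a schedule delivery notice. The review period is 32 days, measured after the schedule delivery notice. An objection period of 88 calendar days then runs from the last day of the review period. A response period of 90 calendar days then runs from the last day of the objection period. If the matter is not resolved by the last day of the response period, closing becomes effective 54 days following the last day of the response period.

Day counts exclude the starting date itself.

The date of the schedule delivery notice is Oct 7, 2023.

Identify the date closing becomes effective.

Jun 27, 2024

The last day of the review period: 32 calendar days after Oct 7, 2023 is Nov 8, 2023.
The last day of the objection period: 88 calendar days after Nov 8, 2023 is Feb 4, 2024.
Adding 90 calendar days to Feb 4, 2024 gives May 4, 2024, which is the last day of the response period.
The date closing becomes effective: May 4, 2024 + 54 days = Jun 27, 2024.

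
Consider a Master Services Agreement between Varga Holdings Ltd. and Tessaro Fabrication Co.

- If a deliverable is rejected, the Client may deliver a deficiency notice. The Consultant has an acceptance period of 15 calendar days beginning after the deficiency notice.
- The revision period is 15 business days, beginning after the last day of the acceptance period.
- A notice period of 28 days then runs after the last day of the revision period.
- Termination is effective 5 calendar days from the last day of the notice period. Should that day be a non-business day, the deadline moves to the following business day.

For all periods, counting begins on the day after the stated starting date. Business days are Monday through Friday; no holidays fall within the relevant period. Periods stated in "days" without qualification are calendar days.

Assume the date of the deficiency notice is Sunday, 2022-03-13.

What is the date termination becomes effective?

The last day of the acceptance period: 15 calendar days after 2022-03-13 is 2022-03-28.
The last day of the revision period: counting 15 business days from Monday, 2022-03-28 (Mar 29, Mar 30, Mar 31, Apr 1, …, Apr 14, Apr 15, Apr 18, skipping weekends) reaches Monday, 2022-04-18.
The last day of the notice period: 2022-04-18 + 28 days = 2022-05-16.
The date termination becomes effective: 5 calendar days after 2022-05-16 is 2022-05-21. That falls on a Saturday, so it rolls to the next business day, Monday, 2022-05-23.

2022-05-23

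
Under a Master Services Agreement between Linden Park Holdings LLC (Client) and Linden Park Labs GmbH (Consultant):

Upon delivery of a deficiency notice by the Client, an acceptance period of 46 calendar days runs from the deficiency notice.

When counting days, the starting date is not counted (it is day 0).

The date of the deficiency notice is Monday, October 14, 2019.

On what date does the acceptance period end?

November 29, 2019

The last day of the acceptance period: October 14, 2019 + 46 days = November 29, 2019.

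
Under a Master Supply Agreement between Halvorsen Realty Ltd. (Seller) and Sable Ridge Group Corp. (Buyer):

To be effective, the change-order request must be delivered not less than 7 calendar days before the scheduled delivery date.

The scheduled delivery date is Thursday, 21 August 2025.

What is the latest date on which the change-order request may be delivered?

14 August 2025

Counting back 7 calendar days from 21 August 2025 gives 14 August 2025.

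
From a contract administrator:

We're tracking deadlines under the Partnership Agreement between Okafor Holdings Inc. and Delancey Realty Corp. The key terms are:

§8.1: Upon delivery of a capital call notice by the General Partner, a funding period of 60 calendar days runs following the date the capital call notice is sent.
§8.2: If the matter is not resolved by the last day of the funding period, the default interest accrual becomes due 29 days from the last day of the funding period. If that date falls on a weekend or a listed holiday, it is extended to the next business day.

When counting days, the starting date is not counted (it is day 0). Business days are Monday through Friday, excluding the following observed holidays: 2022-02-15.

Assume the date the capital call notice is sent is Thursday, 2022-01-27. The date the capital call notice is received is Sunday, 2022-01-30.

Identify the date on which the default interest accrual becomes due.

The last day of the funding period: 60 calendar days after 2022-01-27 is 2022-03-28.
The date on which the default interest accrual becomes due: 2022-03-28 + 29 days = 2022-04-26. 2022-04-26 is a Tuesday and is not a listed holiday, so no roll-forward applies.

2022-04-26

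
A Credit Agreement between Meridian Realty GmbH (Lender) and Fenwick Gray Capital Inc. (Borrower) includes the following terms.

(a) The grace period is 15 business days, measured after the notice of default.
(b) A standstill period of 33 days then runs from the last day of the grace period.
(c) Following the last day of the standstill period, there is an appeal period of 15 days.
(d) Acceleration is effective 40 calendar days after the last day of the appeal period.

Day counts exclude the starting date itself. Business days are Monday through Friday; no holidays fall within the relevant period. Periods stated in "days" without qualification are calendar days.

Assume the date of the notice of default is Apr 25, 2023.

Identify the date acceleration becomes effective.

Aug 12, 2023

From Tuesday, Apr 25, 2023, 15 business days (Apr 26, Apr 27, Apr 28, May 1, …, May 12, May 15, May 16, skipping weekends) brings us to Tuesday, May 16, 2023, which is the last day of the grace period.
The last day of the standstill period: May 16, 2023 + 33 days = Jun 18, 2023.
The last day of the appeal period: Jun 18, 2023 + 15 days = Jul 3, 2023.
The date acceleration becomes effective: Jul 3, 2023 + 40 days = Aug 12, 2023.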